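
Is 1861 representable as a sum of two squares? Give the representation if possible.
30² + 31² (a=30, b=31)

Factorization: 1861 = 1861
By Fermat: n is sum of two squares iff every prime p ≡ 3 (mod 4) appears to even power.
All primes ≡ 3 (mod 4) appear to even power.
Search a = 0, 1, 2, … for 1861 - a² a perfect square: first hit at a = 30: 1861 - 900 = 961 = 31².
1861 = 30² + 31² = 900 + 961 ✓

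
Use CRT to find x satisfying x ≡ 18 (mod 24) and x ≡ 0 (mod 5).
90

Using Chinese Remainder Theorem:
M = 24 × 5 = 120
M1 = 5, M2 = 24
y1 = 5^(-1) mod 24 = 5
y2 = 24^(-1) mod 5 = 4
x = (18×5×5 + 0×24×4) mod 120 = 90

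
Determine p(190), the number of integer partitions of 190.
1667727404093

p(n) counts ways to write n as a sum of positive integers (order ignored).
Euler's pentagonal recurrence: p(k) = p(k-1) + p(k-2) - p(k-5) - p(k-7) + p(k-12) + p(k-15) - ... (offsets j(3j∓1)/2, signs ++--, p(0)=1, p(<0)=0).
DP table for k = 0..189: p(0)=1, p(1)=1, p(2)=2, p(3)=3, p(4)=5, p(5)=7, p(6)=11, p(7)=15, p(8)=22, p(9)=30, p(10)=42, p(11)=56, p(12)=77, p(13)=101, p(14)=135, p(15)=176, p(16)=231, p(17)=297, p(18)=385, p(19)=490, p(20)=627, p(21)=792, p(22)=1002, p(23)=1255, p(24)=1575, p(25)=1958, p(26)=2436, p(27)=3010, p(28)=3718, p(29)=4565, p(30)=5604, p(31)=6842, p(32)=8349, p(33)=10143, p(34)=12310, p(35)=14883, p(36)=17977, p(37)=21637, p(38)=26015, p(39)=31185, p(40)=37338, p(41)=44583, p(42)=53174, p(43)=63261, p(44)=75175, p(45)=89134, p(46)=105558, p(47)=124754, p(48)=147273, p(49)=173525, p(50)=204226, p(51)=239943, p(52)=281589, p(53)=329931, p(54)=386155, p(55)=451276, p(56)=526823, p(57)=614154, p(58)=715220, p(59)=831820, p(60)=966467, p(61)=1121505, p(62)=1300156, p(63)=1505499, p(64)=1741630, p(65)=2012558, p(66)=2323520, p(67)=2679689, p(68)=3087735, p(69)=3554345, p(70)=4087968, p(71)=4697205, p(72)=5392783, p(73)=6185689, p(74)=7089500, p(75)=8118264, p(76)=9289091, p(77)=10619863, p(78)=12132164, p(79)=13848650, p(80)=15796476, p(81)=18004327, p(82)=20506255, p(83)=23338469, p(84)=26543660, p(85)=30167357, p(86)=34262962, p(87)=38887673, p(88)=44108109, p(89)=49995925, p(90)=56634173, p(91)=64112359, p(92)=72533807, p(93)=82010177, p(94)=92669720, p(95)=104651419, p(96)=118114304, p(97)=133230930, p(98)=150198136, p(99)=169229875, p(100)=190569292, p(101)=214481126, p(102)=241265379, p(103)=271248950, p(104)=304801365, p(105)=342325709, p(106)=384276336, p(107)=431149389, p(108)=483502844, p(109)=541946240, p(110)=607163746, p(111)=679903203, p(112)=761002156, p(113)=851376628, p(114)=952050665, p(115)=1064144451, p(116)=1188908248, p(117)=1327710076, p(118)=1482074143, p(119)=1653668665, p(120)=1844349560, p(121)=2056148051, p(122)=2291320912, p(123)=2552338241, p(124)=2841940500, p(125)=3163127352, p(126)=3519222692, p(127)=3913864295, p(128)=4351078600, p(129)=4835271870, p(130)=5371315400, p(131)=5964539504, p(132)=6620830889, p(133)=7346629512, p(134)=8149040695, p(135)=9035836076, p(136)=10015581680, p(137)=11097645016, p(138)=12292341831, p(139)=13610949895, p(140)=15065878135, p(141)=16670689208, p(142)=18440293320, p(143)=20390982757, p(144)=22540654445, p(145)=24908858009, p(146)=27517052599, p(147)=30388671978, p(148)=33549419497, p(149)=37027355200, p(150)=40853235313, p(151)=45060624582, p(152)=49686288421, p(153)=54770336324, p(154)=60356673280, p(155)=66493182097, p(156)=73232243759, p(157)=80630964769, p(158)=88751778802, p(159)=97662728555, p(160)=107438159466, p(161)=118159068427, p(162)=129913904637, p(163)=142798995930, p(164)=156919475295, p(165)=172389800255, p(166)=189334822579, p(167)=207890420102, p(168)=228204732751, p(169)=250438925115, p(170)=274768617130, p(171)=301384802048, p(172)=330495499613, p(173)=362326859895, p(174)=397125074750, p(175)=435157697830, p(176)=476715857290, p(177)=522115831195, p(178)=571701605655, p(179)=625846753120, p(180)=684957390936, p(181)=749474411781, p(182)=819876908323, p(183)=896684817527, p(184)=980462880430, p(185)=1071823774337, p(186)=1171432692373, p(187)=1280011042268, p(188)=1398341745571, p(189)=1527273599625.
Final step: p(190) = p(189) + p(188) - p(185) - p(183) + p(178) + p(175) - p(168) - p(164) + p(155) + p(150) - p(139) - p(133) + p(120) + p(113) - p(98) - p(90) + p(73) + p(64) - p(45) - p(35) + p(14) + p(3)
= 1527273599625 + 1398341745571 - 1071823774337 - 896684817527 + 571701605655 + 435157697830 - 228204732751 - 156919475295 + 66493182097 + 40853235313 - 13610949895 - 7346629512 + 1844349560 + 851376628 - 150198136 - 56634173 + 6185689 + 1741630 - 89134 - 14883 + 135 + 3
= 1667727404093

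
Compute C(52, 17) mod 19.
0

Using Lucas' theorem:
Write n=52 and k=17 in base 19:
n in base 19: [2, 14]
k in base 19: [0, 17]
C(52,17) mod 19 = ∏ C(n_i, k_i) mod 19
Digit binomials (mod 19): C(2,0) = 1; C(14,17) = 0 (k_i > n_i)
Product: 1 × 0 = 0 ≡ 0 (mod 19)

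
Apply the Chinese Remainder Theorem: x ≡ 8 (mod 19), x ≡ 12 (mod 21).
369

Using Chinese Remainder Theorem:
M = 19 × 21 = 399
M1 = 21, M2 = 19
y1 = 21^(-1) mod 19 = 10
y2 = 19^(-1) mod 21 = 10
x = (8×21×10 + 12×19×10) mod 399 = 369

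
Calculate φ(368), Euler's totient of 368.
176

368 = 2^4 × 23
φ(n) = n × ∏(1 - 1/p) for each prime p dividing n
φ(368) = 368 × (1 - 1/2) × (1 - 1/23) = 176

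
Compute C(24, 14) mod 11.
0

Using Lucas' theorem:
Write n=24 and k=14 in base 11:
n in base 11: [2, 2]
k in base 11: [1, 3]
C(24,14) mod 11 = ∏ C(n_i, k_i) mod 11
Digit binomials (mod 11): C(2,1) = 2; C(2,3) = 0 (k_i > n_i)
Product: 2 × 0 = 0 ≡ 0 (mod 11)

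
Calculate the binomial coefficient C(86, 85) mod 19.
10

Using Lucas' theorem:
Write n=86 and k=85 in base 19:
n in base 19: [4, 10]
k in base 19: [4, 9]
C(86,85) mod 19 = ∏ C(n_i, k_i) mod 19
Digit binomials (mod 19): C(4,4) = 1; C(10,9) = 10
Product: 1 × 10 = 10 ≡ 10 (mod 19)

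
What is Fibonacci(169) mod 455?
209

Matrix identity: Q^n = [[F_(n+1), F_n], [F_n, F_(n-1)]] with Q = [[1,1],[1,0]].
n = 169 = 10101001₂. Square-and-multiply, entries mod 455:
Q^1 = [[1,1],[1,0]]
Q^2 = (Q^1)² = [[2,1],[1,1]]
Q^5 = (Q^2)²·Q = [[8,5],[5,3]]
Q^10 = (Q^5)² = [[89,55],[55,34]]
Q^21 = (Q^10)²·Q = [[421,26],[26,395]]
Q^42 = (Q^21)² = [[12,286],[286,181]]
Q^84 = (Q^42)² = [[40,143],[143,352]]
Q^169 = (Q^84)²·Q = [[300,209],[209,91]]
F_169 mod 455 = Q^169[0][1] = 209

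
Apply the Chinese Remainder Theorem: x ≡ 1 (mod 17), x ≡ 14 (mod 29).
188

Using Chinese Remainder Theorem:
M = 17 × 29 = 493
M1 = 29, M2 = 17
y1 = 29^(-1) mod 17 = 10
y2 = 17^(-1) mod 29 = 12
x = (1×29×10 + 14×17×12) mod 493 = 188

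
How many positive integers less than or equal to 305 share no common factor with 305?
240

305 = 5 × 61
φ(n) = n × ∏(1 - 1/p) for each prime p dividing n
φ(305) = 305 × (1 - 1/5) × (1 - 1/61) = 240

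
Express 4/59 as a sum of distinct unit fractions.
1/15 + 1/885

Greedy algorithm:
4/59: ceiling(59/4) = 15, use 1/15
1/885: ceiling(885/1) = 885, use 1/885
Result: 4/59 = 1/15 + 1/885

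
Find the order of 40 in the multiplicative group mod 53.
26

53 is prime, so ord(40) divides φ(53) = 52.
Divisors of 52: 1, 2, 4, 13, 26, 52.
Repeated squaring: 40^1 ≡ 40, 40^2 ≡ 10, 40^4 ≡ 47, 40^8 ≡ 36, 40^16 ≡ 24, 40^32 ≡ 46 (mod 53).
Test 40^d mod 53 for each divisor d in increasing order:
40^1 ≡ 40
40^2 ≡ 10
40^4 ≡ 47
40^13 = 40^8·40^4·40^1 ≡ 52
40^26 = 40^16·40^8·40^2 ≡ 1  ← first divisor giving 1
The order is 26.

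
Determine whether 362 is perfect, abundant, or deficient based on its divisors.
deficient

Proper divisors of 362: sum = 1 + 2 + 181 = 184
Since 184 < 362, 362 is deficient.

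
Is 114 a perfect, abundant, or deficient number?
abundant

Proper divisors of 114: sum = 1 + 2 + 3 + 6 + 19 + 38 + 57 = 126
Since 126 > 114, 114 is abundant.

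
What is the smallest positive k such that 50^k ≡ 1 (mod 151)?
25

151 is prime, so ord(50) divides φ(151) = 150.
Divisors of 150: 1, 2, 3, 5, 6, 10, 15, 25, 30, 50, 75, 150.
Repeated squaring: 50^1 ≡ 50, 50^2 ≡ 84, 50^4 ≡ 110, 50^8 ≡ 20, 50^16 ≡ 98, 50^32 ≡ 91, 50^64 ≡ 127, 50^128 ≡ 123 (mod 151).
Test 50^d mod 151 for each divisor d in increasing order:
50^1 ≡ 50
50^2 ≡ 84
50^3 = 50^2·50^1 ≡ 123
50^5 = 50^4·50^1 ≡ 64
50^6 = 50^4·50^2 ≡ 29
50^10 = 50^8·50^2 ≡ 19
50^15 = 50^8·50^4·50^2·50^1 ≡ 8
50^25 = 50^16·50^8·50^1 ≡ 1  ← first divisor giving 1
The order is 25.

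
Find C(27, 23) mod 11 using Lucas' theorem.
5

Using Lucas' theorem:
Write n=27 and k=23 in base 11:
n in base 11: [2, 5]
k in base 11: [2, 1]
C(27,23) mod 11 = ∏ C(n_i, k_i) mod 11
Digit binomials (mod 11): C(2,2) = 1; C(5,1) = 5
Product: 1 × 5 = 5 ≡ 5 (mod 11)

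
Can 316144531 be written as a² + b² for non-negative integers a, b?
Not possible

Factorization: 316144531 = 73 × 163^3
By Fermat: n is sum of two squares iff every prime p ≡ 3 (mod 4) appears to even power.
Prime(s) ≡ 3 (mod 4) with odd exponent: [(163, 3)]
Therefore 316144531 cannot be expressed as a² + b².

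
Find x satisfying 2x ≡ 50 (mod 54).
x ≡ 25 (mod 27)

gcd(2, 54) = 2, which divides 50, so solutions exist.
Divide through by 2: x ≡ 25 (mod 27).
The coefficient of x is now 1, so x ≡ 25 (mod 27).
Check: 2 × 25 = 50 ≡ 50 (mod 54).
x ≡ 25 (mod 27), giving 2 solutions mod 54.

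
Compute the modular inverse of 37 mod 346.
159

gcd(37, 346) = 1, so the inverse exists.
Extended Euclidean algorithm on (346, 37):
346 = 9 × 37 + 13  ⟹  13 = (1)·346 + (-9)·37
37 = 2 × 13 + 11  ⟹  11 = (-2)·346 + (19)·37
13 = 1 × 11 + 2  ⟹  2 = (3)·346 + (-28)·37
11 = 5 × 2 + 1  ⟹  1 = (-17)·346 + (159)·37
So (159)·37 ≡ 1 (mod 346), i.e. 37^(-1) ≡ 159 (mod 346).
Check: 37 × 159 = 5883 ≡ 1 (mod 346)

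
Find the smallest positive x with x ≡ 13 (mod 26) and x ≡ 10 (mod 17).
299

Using Chinese Remainder Theorem:
M = 26 × 17 = 442
M1 = 17, M2 = 26
y1 = 17^(-1) mod 26 = 23
y2 = 26^(-1) mod 17 = 2
x = (13×17×23 + 10×26×2) mod 442 = 299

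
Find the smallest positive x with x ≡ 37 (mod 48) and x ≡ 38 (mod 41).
325

Using Chinese Remainder Theorem:
M = 48 × 41 = 1968
M1 = 41, M2 = 48
y1 = 41^(-1) mod 48 = 41
y2 = 48^(-1) mod 41 = 6
x = (37×41×41 + 38×48×6) mod 1968 = 325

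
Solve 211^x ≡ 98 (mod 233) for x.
108

Baby-step giant-step with step n = ⌈√233⌉ = 16.
Baby steps 211^j mod 233 (j:value) for j=0..15: 0:1, 1:211, 2:18, 3:70, 4:91, 5:95, 6:7, 7:79, 8:126, 9:24, 10:171, 11:199, 12:49, 13:87, 14:183, 15:168.
Giant-step multiplier: 211^(-16) ≡ 211^(232-16) = 211^216 ≡ 51 (mod 233).
Giant steps γ_i = 98·51^i mod 233: γ_0=98, γ_1=105, γ_2=229, γ_3=29, γ_4=81, γ_5=170, γ_6=49 (in table at j=12).
x = i·n + j = 6·16 + 12 = 108.
Check: 211^108 ≡ 98 (mod 233).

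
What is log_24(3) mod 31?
7

Baby-step giant-step with step n = ⌈√31⌉ = 6.
Baby steps 24^j mod 31 (j:value) for j=0..5: 0:1, 1:24, 2:18, 3:29, 4:14, 5:26.
Giant-step multiplier: 24^(-6) ≡ 24^(30-6) = 24^24 ≡ 8 (mod 31).
Giant steps γ_i = 3·8^i mod 31: γ_0=3, γ_1=24 (in table at j=1).
x = i·n + j = 1·6 + 1 = 7.
Check: 24^7 ≡ 3 (mod 31).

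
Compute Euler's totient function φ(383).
382

383 = 383
φ(n) = n × ∏(1 - 1/p) for each prime p dividing n
φ(383) = 383 × (1 - 1/383) = 382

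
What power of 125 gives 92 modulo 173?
34

Baby-step giant-step with step n = ⌈√173⌉ = 14.
Baby steps 125^j mod 173 (j:value) for j=0..13: 0:1, 1:125, 2:55, 3:128, 4:84, 5:120, 6:122, 7:26, 8:136, 9:46, 10:41, 11:108, 12:6, 13:58.
Giant-step multiplier: 125^(-14) ≡ 125^(172-14) = 125^158 ≡ 54 (mod 173).
Giant steps γ_i = 92·54^i mod 173: γ_0=92, γ_1=124, γ_2=122 (in table at j=6).
x = i·n + j = 2·14 + 6 = 34.
Check: 125^34 ≡ 92 (mod 173).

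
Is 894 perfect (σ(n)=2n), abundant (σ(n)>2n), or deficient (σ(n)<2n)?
abundant

Proper divisors of 894: sum = 1 + 2 + 3 + 6 + 149 + 298 + 447 = 906
Since 906 > 894, 894 is abundant.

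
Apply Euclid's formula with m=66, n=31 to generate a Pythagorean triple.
(3395, 4092, 5317)

Euclid's formula: a = m² - n², b = 2mn, c = m² + n²
m = 66, n = 31
a = 66² - 31² = 4356 - 961 = 3395
b = 2 × 66 × 31 = 4092
c = 66² + 31² = 4356 + 961 = 5317
Verification: 3395² + 4092² = 11526025 + 16744464 = 28270489 = 5317² ✓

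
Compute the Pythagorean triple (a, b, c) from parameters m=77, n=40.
(4329, 6160, 7529)

Euclid's formula: a = m² - n², b = 2mn, c = m² + n²
m = 77, n = 40
a = 77² - 40² = 5929 - 1600 = 4329
b = 2 × 77 × 40 = 6160
c = 77² + 40² = 5929 + 1600 = 7529
Verification: 4329² + 6160² = 18740241 + 37945600 = 56685841 = 7529² ✓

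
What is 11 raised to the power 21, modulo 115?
21

Repeated squaring. Binary of 21 = 10101.
11^1 ≡ 11 (mod 115); 11^2 ≡ 6 (mod 115); 11^4 ≡ 36 (mod 115); 11^8 ≡ 31 (mod 115); 11^16 ≡ 41 (mod 115)
11^21 = 11^1 × 11^4 × 11^16 ≡ 21 (mod 115)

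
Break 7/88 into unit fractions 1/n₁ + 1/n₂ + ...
1/13 + 1/382 + 1/218504

Greedy algorithm:
7/88: ceiling(88/7) = 13, use 1/13
3/1144: ceiling(1144/3) = 382, use 1/382
1/218504: ceiling(218504/1) = 218504, use 1/218504
Result: 7/88 = 1/13 + 1/382 + 1/218504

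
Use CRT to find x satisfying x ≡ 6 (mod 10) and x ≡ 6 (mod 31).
6

Using Chinese Remainder Theorem:
M = 10 × 31 = 310
M1 = 31, M2 = 10
y1 = 31^(-1) mod 10 = 1
y2 = 10^(-1) mod 31 = 28
x = (6×31×1 + 6×10×28) mod 310 = 6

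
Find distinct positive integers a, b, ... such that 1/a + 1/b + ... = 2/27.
1/14 + 1/378

Greedy algorithm:
2/27: ceiling(27/2) = 14, use 1/14
1/378: ceiling(378/1) = 378, use 1/378
Result: 2/27 = 1/14 + 1/378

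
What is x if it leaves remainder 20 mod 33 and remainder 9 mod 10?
119

Using Chinese Remainder Theorem:
M = 33 × 10 = 330
M1 = 10, M2 = 33
y1 = 10^(-1) mod 33 = 10
y2 = 33^(-1) mod 10 = 7
x = (20×10×10 + 9×33×7) mod 330 = 119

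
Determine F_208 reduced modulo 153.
132

Matrix identity: Q^n = [[F_(n+1), F_n], [F_n, F_(n-1)]] with Q = [[1,1],[1,0]].
n = 208 = 11010000₂. Square-and-multiply, entries mod 153:
Q^1 = [[1,1],[1,0]]
Q^3 = (Q^1)²·Q = [[3,2],[2,1]]
Q^6 = (Q^3)² = [[13,8],[8,5]]
Q^13 = (Q^6)²·Q = [[71,80],[80,144]]
Q^26 = (Q^13)² = [[119,64],[64,55]]
Q^52 = (Q^26)² = [[50,120],[120,83]]
Q^104 = (Q^52)² = [[70,48],[48,22]]
Q^208 = (Q^104)² = [[13,132],[132,34]]
F_208 mod 153 = Q^208[0][1] = 132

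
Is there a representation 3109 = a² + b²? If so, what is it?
30² + 47² (a=30, b=47)

Factorization: 3109 = 3109
By Fermat: n is sum of two squares iff every prime p ≡ 3 (mod 4) appears to even power.
All primes ≡ 3 (mod 4) appear to even power.
Search a = 0, 1, 2, … for 3109 - a² a perfect square: first hit at a = 30: 3109 - 900 = 2209 = 47².
3109 = 30² + 47² = 900 + 2209 ✓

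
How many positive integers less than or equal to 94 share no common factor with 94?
46

94 = 2 × 47
φ(n) = n × ∏(1 - 1/p) for each prime p dividing n
φ(94) = 94 × (1 - 1/2) × (1 - 1/47) = 46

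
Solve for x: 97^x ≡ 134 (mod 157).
135

Baby-step giant-step with step n = ⌈√157⌉ = 13.
Baby steps 97^j mod 157 (j:value) for j=0..12: 0:1, 1:97, 2:146, 3:32, 4:121, 5:119, 6:82, 7:104, 8:40, 9:112, 10:31, 11:24, 12:130.
Giant-step multiplier: 97^(-13) ≡ 97^(156-13) = 97^143 ≡ 22 (mod 157).
Giant steps γ_i = 134·22^i mod 157: γ_0=134, γ_1=122, γ_2=15, γ_3=16, γ_4=38, γ_5=51, γ_6=23, γ_7=35, γ_8=142, γ_9=141, γ_10=119 (in table at j=5).
x = i·n + j = 10·13 + 5 = 135.
Check: 97^135 ≡ 134 (mod 157).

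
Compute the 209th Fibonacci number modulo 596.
65

Matrix identity: Q^n = [[F_(n+1), F_n], [F_n, F_(n-1)]] with Q = [[1,1],[1,0]].
n = 209 = 11010001₂. Square-and-multiply, entries mod 596:
Q^1 = [[1,1],[1,0]]
Q^3 = (Q^1)²·Q = [[3,2],[2,1]]
Q^6 = (Q^3)² = [[13,8],[8,5]]
Q^13 = (Q^6)²·Q = [[377,233],[233,144]]
Q^26 = (Q^13)² = [[334,405],[405,525]]
Q^52 = (Q^26)² = [[229,427],[427,398]]
Q^104 = (Q^52)² = [[542,125],[125,417]]
Q^209 = (Q^104)²·Q = [[144,65],[65,79]]
F_209 mod 596 = Q^209[0][1] = 65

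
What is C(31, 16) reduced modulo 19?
0

Using Lucas' theorem:
Write n=31 and k=16 in base 19:
n in base 19: [1, 12]
k in base 19: [0, 16]
C(31,16) mod 19 = ∏ C(n_i, k_i) mod 19
Digit binomials (mod 19): C(1,0) = 1; C(12,16) = 0 (k_i > n_i)
Product: 1 × 0 = 0 ≡ 0 (mod 19)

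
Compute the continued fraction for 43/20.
[2; 6, 1, 2]

Euclidean algorithm steps:
43 = 2 × 20 + 3
20 = 6 × 3 + 2
3 = 1 × 2 + 1
2 = 2 × 1 + 0
Continued fraction: [2; 6, 1, 2]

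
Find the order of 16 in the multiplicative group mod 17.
2

17 is prime, so ord(16) divides φ(17) = 16.
Divisors of 16: 1, 2, 4, 8, 16.
Repeated squaring: 16^1 ≡ 16, 16^2 ≡ 1, 16^4 ≡ 1, 16^8 ≡ 1, 16^16 ≡ 1 (mod 17).
Test 16^d mod 17 for each divisor d in increasing order:
16^1 ≡ 16
16^2 ≡ 1  ← first divisor giving 1
The order is 2.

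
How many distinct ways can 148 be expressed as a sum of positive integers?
33549419497

p(n) counts ways to write n as a sum of positive integers (order ignored).
Euler's pentagonal recurrence: p(k) = p(k-1) + p(k-2) - p(k-5) - p(k-7) + p(k-12) + p(k-15) - ... (offsets j(3j∓1)/2, signs ++--, p(0)=1, p(<0)=0).
DP table for k = 0..147: p(0)=1, p(1)=1, p(2)=2, p(3)=3, p(4)=5, p(5)=7, p(6)=11, p(7)=15, p(8)=22, p(9)=30, p(10)=42, p(11)=56, p(12)=77, p(13)=101, p(14)=135, p(15)=176, p(16)=231, p(17)=297, p(18)=385, p(19)=490, p(20)=627, p(21)=792, p(22)=1002, p(23)=1255, p(24)=1575, p(25)=1958, p(26)=2436, p(27)=3010, p(28)=3718, p(29)=4565, p(30)=5604, p(31)=6842, p(32)=8349, p(33)=10143, p(34)=12310, p(35)=14883, p(36)=17977, p(37)=21637, p(38)=26015, p(39)=31185, p(40)=37338, p(41)=44583, p(42)=53174, p(43)=63261, p(44)=75175, p(45)=89134, p(46)=105558, p(47)=124754, p(48)=147273, p(49)=173525, p(50)=204226, p(51)=239943, p(52)=281589, p(53)=329931, p(54)=386155, p(55)=451276, p(56)=526823, p(57)=614154, p(58)=715220, p(59)=831820, p(60)=966467, p(61)=1121505, p(62)=1300156, p(63)=1505499, p(64)=1741630, p(65)=2012558, p(66)=2323520, p(67)=2679689, p(68)=3087735, p(69)=3554345, p(70)=4087968, p(71)=4697205, p(72)=5392783, p(73)=6185689, p(74)=7089500, p(75)=8118264, p(76)=9289091, p(77)=10619863, p(78)=12132164, p(79)=13848650, p(80)=15796476, p(81)=18004327, p(82)=20506255, p(83)=23338469, p(84)=26543660, p(85)=30167357, p(86)=34262962, p(87)=38887673, p(88)=44108109, p(89)=49995925, p(90)=56634173, p(91)=64112359, p(92)=72533807, p(93)=82010177, p(94)=92669720, p(95)=104651419, p(96)=118114304, p(97)=133230930, p(98)=150198136, p(99)=169229875, p(100)=190569292, p(101)=214481126, p(102)=241265379, p(103)=271248950, p(104)=304801365, p(105)=342325709, p(106)=384276336, p(107)=431149389, p(108)=483502844, p(109)=541946240, p(110)=607163746, p(111)=679903203, p(112)=761002156, p(113)=851376628, p(114)=952050665, p(115)=1064144451, p(116)=1188908248, p(117)=1327710076, p(118)=1482074143, p(119)=1653668665, p(120)=1844349560, p(121)=2056148051, p(122)=2291320912, p(123)=2552338241, p(124)=2841940500, p(125)=3163127352, p(126)=3519222692, p(127)=3913864295, p(128)=4351078600, p(129)=4835271870, p(130)=5371315400, p(131)=5964539504, p(132)=6620830889, p(133)=7346629512, p(134)=8149040695, p(135)=9035836076, p(136)=10015581680, p(137)=11097645016, p(138)=12292341831, p(139)=13610949895, p(140)=15065878135, p(141)=16670689208, p(142)=18440293320, p(143)=20390982757, p(144)=22540654445, p(145)=24908858009, p(146)=27517052599, p(147)=30388671978.
Final step: p(148) = p(147) + p(146) - p(143) - p(141) + p(136) + p(133) - p(126) - p(122) + p(113) + p(108) - p(97) - p(91) + p(78) + p(71) - p(56) - p(48) + p(31) + p(22) - p(3)
= 30388671978 + 27517052599 - 20390982757 - 16670689208 + 10015581680 + 7346629512 - 3519222692 - 2291320912 + 851376628 + 483502844 - 133230930 - 64112359 + 12132164 + 4697205 - 526823 - 147273 + 6842 + 1002 - 3
= 33549419497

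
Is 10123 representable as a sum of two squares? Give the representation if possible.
Not possible

Factorization: 10123 = 53 × 191
By Fermat: n is sum of two squares iff every prime p ≡ 3 (mod 4) appears to even power.
Prime(s) ≡ 3 (mod 4) with odd exponent: [(191, 1)]
Therefore 10123 cannot be expressed as a² + b².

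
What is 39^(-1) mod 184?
151

gcd(39, 184) = 1, so the inverse exists.
Extended Euclidean algorithm on (184, 39):
184 = 4 × 39 + 28  ⟹  28 = (1)·184 + (-4)·39
39 = 1 × 28 + 11  ⟹  11 = (-1)·184 + (5)·39
28 = 2 × 11 + 6  ⟹  6 = (3)·184 + (-14)·39
11 = 1 × 6 + 5  ⟹  5 = (-4)·184 + (19)·39
6 = 1 × 5 + 1  ⟹  1 = (7)·184 + (-33)·39
So (-33)·39 ≡ 1 (mod 184), i.e. 39^(-1) ≡ -33 ≡ 151 (mod 184).
Check: 39 × 151 = 5889 ≡ 1 (mod 184)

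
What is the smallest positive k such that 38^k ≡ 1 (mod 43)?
21

43 is prime, so ord(38) divides φ(43) = 42.
Divisors of 42: 1, 2, 3, 6, 7, 14, 21, 42.
Repeated squaring: 38^1 ≡ 38, 38^2 ≡ 25, 38^4 ≡ 23, 38^8 ≡ 13, 38^16 ≡ 40, 38^32 ≡ 9 (mod 43).
Test 38^d mod 43 for each divisor d in increasing order:
38^1 ≡ 38
38^2 ≡ 25
38^3 = 38^2·38^1 ≡ 4
38^6 = 38^4·38^2 ≡ 16
38^7 = 38^4·38^2·38^1 ≡ 6
38^14 = 38^8·38^4·38^2 ≡ 36
38^21 = 38^16·38^4·38^1 ≡ 1  ← first divisor giving 1
The order is 21.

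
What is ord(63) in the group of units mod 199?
11

199 is prime, so ord(63) divides φ(199) = 198.
Divisors of 198: 1, 2, 3, 6, 9, 11, 18, 22, 33, 66, 99, 198.
Repeated squaring: 63^1 ≡ 63, 63^2 ≡ 188, 63^4 ≡ 121, 63^8 ≡ 114, 63^16 ≡ 61, 63^32 ≡ 139, 63^64 ≡ 18, 63^128 ≡ 125 (mod 199).
Test 63^d mod 199 for each divisor d in increasing order:
63^1 ≡ 63
63^2 ≡ 188
63^3 = 63^2·63^1 ≡ 103
63^6 = 63^4·63^2 ≡ 62
63^9 = 63^8·63^1 ≡ 18
63^11 = 63^8·63^2·63^1 ≡ 1  ← first divisor giving 1
The order is 11.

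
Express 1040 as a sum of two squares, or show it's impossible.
4² + 32² (a=4, b=32)

Factorization: 1040 = 2^4 × 5 × 13
By Fermat: n is sum of two squares iff every prime p ≡ 3 (mod 4) appears to even power.
All primes ≡ 3 (mod 4) appear to even power.
Search a = 0, 1, 2, … for 1040 - a² a perfect square: first hit at a = 4: 1040 - 16 = 1024 = 32².
1040 = 4² + 32² = 16 + 1024 ✓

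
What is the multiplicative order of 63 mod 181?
180

181 is prime, so ord(63) divides φ(181) = 180.
Divisors of 180: 1, 2, 3, 4, 5, 6, 9, 10, 12, 15, 18, 20, 30, 36, 45, 60, 90, 180.
Repeated squaring: 63^1 ≡ 63, 63^2 ≡ 168, 63^4 ≡ 169, 63^8 ≡ 144, 63^16 ≡ 102, 63^32 ≡ 87, 63^64 ≡ 148, 63^128 ≡ 3 (mod 181).
Test 63^d mod 181 for each divisor d in increasing order:
63^1 ≡ 63
63^2 ≡ 168
63^3 = 63^2·63^1 ≡ 86
63^4 ≡ 169
63^5 = 63^4·63^1 ≡ 149
63^6 = 63^4·63^2 ≡ 156
63^9 = 63^8·63^1 ≡ 22
63^10 = 63^8·63^2 ≡ 119
63^12 = 63^8·63^4 ≡ 82
63^15 = 63^8·63^4·63^2·63^1 ≡ 174
63^18 = 63^16·63^2 ≡ 122
63^20 = 63^16·63^4 ≡ 43
63^30 = 63^16·63^8·63^4·63^2 ≡ 49
63^36 = 63^32·63^4 ≡ 42
63^45 = 63^32·63^8·63^4·63^1 ≡ 19
63^60 = 63^32·63^16·63^8·63^4 ≡ 48
63^90 = 63^64·63^16·63^8·63^2 ≡ 180
63^180 = 63^128·63^32·63^16·63^4 ≡ 1  ← first divisor giving 1
The order is 180.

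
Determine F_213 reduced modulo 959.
159

Matrix identity: Q^n = [[F_(n+1), F_n], [F_n, F_(n-1)]] with Q = [[1,1],[1,0]].
n = 213 = 11010101₂. Square-and-multiply, entries mod 959:
Q^1 = [[1,1],[1,0]]
Q^3 = (Q^1)²·Q = [[3,2],[2,1]]
Q^6 = (Q^3)² = [[13,8],[8,5]]
Q^13 = (Q^6)²·Q = [[377,233],[233,144]]
Q^26 = (Q^13)² = [[782,559],[559,223]]
Q^53 = (Q^26)²·Q = [[309,488],[488,780]]
Q^106 = (Q^53)² = [[852,146],[146,706]]
Q^213 = (Q^106)²·Q = [[344,159],[159,185]]
F_213 mod 959 = Q^213[0][1] = 159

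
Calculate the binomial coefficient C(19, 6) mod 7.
0

Using Lucas' theorem:
Write n=19 and k=6 in base 7:
n in base 7: [2, 5]
k in base 7: [0, 6]
C(19,6) mod 7 = ∏ C(n_i, k_i) mod 7
Digit binomials (mod 7): C(2,0) = 1; C(5,6) = 0 (k_i > n_i)
Product: 1 × 0 = 0 ≡ 0 (mod 7)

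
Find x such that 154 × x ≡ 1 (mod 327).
172

gcd(154, 327) = 1, so the inverse exists.
Extended Euclidean algorithm on (327, 154):
327 = 2 × 154 + 19  ⟹  19 = (1)·327 + (-2)·154
154 = 8 × 19 + 2  ⟹  2 = (-8)·327 + (17)·154
19 = 9 × 2 + 1  ⟹  1 = (73)·327 + (-155)·154
So (-155)·154 ≡ 1 (mod 327), i.e. 154^(-1) ≡ -155 ≡ 172 (mod 327).
Check: 154 × 172 = 26488 ≡ 1 (mod 327)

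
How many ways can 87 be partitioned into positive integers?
38887673

p(n) counts ways to write n as a sum of positive integers (order ignored).
Euler's pentagonal recurrence: p(k) = p(k-1) + p(k-2) - p(k-5) - p(k-7) + p(k-12) + p(k-15) - ... (offsets j(3j∓1)/2, signs ++--, p(0)=1, p(<0)=0).
DP table for k = 0..86: p(0)=1, p(1)=1, p(2)=2, p(3)=3, p(4)=5, p(5)=7, p(6)=11, p(7)=15, p(8)=22, p(9)=30, p(10)=42, p(11)=56, p(12)=77, p(13)=101, p(14)=135, p(15)=176, p(16)=231, p(17)=297, p(18)=385, p(19)=490, p(20)=627, p(21)=792, p(22)=1002, p(23)=1255, p(24)=1575, p(25)=1958, p(26)=2436, p(27)=3010, p(28)=3718, p(29)=4565, p(30)=5604, p(31)=6842, p(32)=8349, p(33)=10143, p(34)=12310, p(35)=14883, p(36)=17977, p(37)=21637, p(38)=26015, p(39)=31185, p(40)=37338, p(41)=44583, p(42)=53174, p(43)=63261, p(44)=75175, p(45)=89134, p(46)=105558, p(47)=124754, p(48)=147273, p(49)=173525, p(50)=204226, p(51)=239943, p(52)=281589, p(53)=329931, p(54)=386155, p(55)=451276, p(56)=526823, p(57)=614154, p(58)=715220, p(59)=831820, p(60)=966467, p(61)=1121505, p(62)=1300156, p(63)=1505499, p(64)=1741630, p(65)=2012558, p(66)=2323520, p(67)=2679689, p(68)=3087735, p(69)=3554345, p(70)=4087968, p(71)=4697205, p(72)=5392783, p(73)=6185689, p(74)=7089500, p(75)=8118264, p(76)=9289091, p(77)=10619863, p(78)=12132164, p(79)=13848650, p(80)=15796476, p(81)=18004327, p(82)=20506255, p(83)=23338469, p(84)=26543660, p(85)=30167357, p(86)=34262962.
Final step: p(87) = p(86) + p(85) - p(82) - p(80) + p(75) + p(72) - p(65) - p(61) + p(52) + p(47) - p(36) - p(30) + p(17) + p(10)
= 34262962 + 30167357 - 20506255 - 15796476 + 8118264 + 5392783 - 2012558 - 1121505 + 281589 + 124754 - 17977 - 5604 + 297 + 42
= 38887673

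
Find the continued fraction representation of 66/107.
[0; 1, 1, 1, 1, 1, 1, 3, 2]

Euclidean algorithm steps:
66 = 0 × 107 + 66
107 = 1 × 66 + 41
66 = 1 × 41 + 25
41 = 1 × 25 + 16
25 = 1 × 16 + 9
16 = 1 × 9 + 7
9 = 1 × 7 + 2
7 = 3 × 2 + 1
2 = 2 × 1 + 0
Continued fraction: [0; 1, 1, 1, 1, 1, 1, 3, 2]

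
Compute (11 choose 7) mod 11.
0

Using Lucas' theorem:
Write n=11 and k=7 in base 11:
n in base 11: [1, 0]
k in base 11: [0, 7]
C(11,7) mod 11 = ∏ C(n_i, k_i) mod 11
Digit binomials (mod 11): C(1,0) = 1; C(0,7) = 0 (k_i > n_i)
Product: 1 × 0 = 0 ≡ 0 (mod 11)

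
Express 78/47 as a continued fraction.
[1; 1, 1, 1, 15]

Euclidean algorithm steps:
78 = 1 × 47 + 31
47 = 1 × 31 + 16
31 = 1 × 16 + 15
16 = 1 × 15 + 1
15 = 15 × 1 + 0
Continued fraction: [1; 1, 1, 1, 15]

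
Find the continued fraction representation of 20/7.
[2; 1, 6]

Euclidean algorithm steps:
20 = 2 × 7 + 6
7 = 1 × 6 + 1
6 = 6 × 1 + 0
Continued fraction: [2; 1, 6]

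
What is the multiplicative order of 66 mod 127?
42

127 is prime, so ord(66) divides φ(127) = 126.
Divisors of 126: 1, 2, 3, 6, 7, 9, 14, 18, 21, 42, 63, 126.
Repeated squaring: 66^1 ≡ 66, 66^2 ≡ 38, 66^4 ≡ 47, 66^8 ≡ 50, 66^16 ≡ 87, 66^32 ≡ 76, 66^64 ≡ 61 (mod 127).
Test 66^d mod 127 for each divisor d in increasing order:
66^1 ≡ 66
66^2 ≡ 38
66^3 = 66^2·66^1 ≡ 95
66^6 = 66^4·66^2 ≡ 8
66^7 = 66^4·66^2·66^1 ≡ 20
66^9 = 66^8·66^1 ≡ 125
66^14 = 66^8·66^4·66^2 ≡ 19
66^18 = 66^16·66^2 ≡ 4
66^21 = 66^16·66^4·66^1 ≡ 126
66^42 = 66^32·66^8·66^2 ≡ 1  ← first divisor giving 1
The order is 42.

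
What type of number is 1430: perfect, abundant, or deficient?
abundant

Proper divisors of 1430: sum = 1 + 2 + 5 + 10 + 11 + 13 + 22 + 26 + 55 + 65 + 110 + 130 + 143 + 286 + 715 = 1594
Since 1594 > 1430, 1430 is abundant.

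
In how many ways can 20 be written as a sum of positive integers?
627

p(n) counts ways to write n as a sum of positive integers (order ignored).
Euler's pentagonal recurrence: p(k) = p(k-1) + p(k-2) - p(k-5) - p(k-7) + p(k-12) + p(k-15) - ... (offsets j(3j∓1)/2, signs ++--, p(0)=1, p(<0)=0).
DP table for k = 0..19: p(0)=1, p(1)=1, p(2)=2, p(3)=3, p(4)=5, p(5)=7, p(6)=11, p(7)=15, p(8)=22, p(9)=30, p(10)=42, p(11)=56, p(12)=77, p(13)=101, p(14)=135, p(15)=176, p(16)=231, p(17)=297, p(18)=385, p(19)=490.
Final step: p(20) = p(19) + p(18) - p(15) - p(13) + p(8) + p(5)
= 490 + 385 - 176 - 101 + 22 + 7
= 627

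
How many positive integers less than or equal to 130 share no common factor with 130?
48

130 = 2 × 5 × 13
φ(n) = n × ∏(1 - 1/p) for each prime p dividing n
φ(130) = 130 × (1 - 1/2) × (1 - 1/5) × (1 - 1/13) = 48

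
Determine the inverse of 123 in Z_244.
123

gcd(123, 244) = 1, so the inverse exists.
Extended Euclidean algorithm on (244, 123):
244 = 1 × 123 + 121  ⟹  121 = (1)·244 + (-1)·123
123 = 1 × 121 + 2  ⟹  2 = (-1)·244 + (2)·123
121 = 60 × 2 + 1  ⟹  1 = (61)·244 + (-121)·123
So (-121)·123 ≡ 1 (mod 244), i.e. 123^(-1) ≡ -121 ≡ 123 (mod 244).
Check: 123 × 123 = 15129 ≡ 1 (mod 244)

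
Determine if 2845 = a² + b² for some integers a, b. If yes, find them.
6² + 53² (a=6, b=53)

Factorization: 2845 = 5 × 569
By Fermat: n is sum of two squares iff every prime p ≡ 3 (mod 4) appears to even power.
All primes ≡ 3 (mod 4) appear to even power.
Search a = 0, 1, 2, … for 2845 - a² a perfect square: first hit at a = 6: 2845 - 36 = 2809 = 53².
2845 = 6² + 53² = 36 + 2809 ✓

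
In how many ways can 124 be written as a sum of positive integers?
2841940500

p(n) counts ways to write n as a sum of positive integers (order ignored).
Euler's pentagonal recurrence: p(k) = p(k-1) + p(k-2) - p(k-5) - p(k-7) + p(k-12) + p(k-15) - ... (offsets j(3j∓1)/2, signs ++--, p(0)=1, p(<0)=0).
DP table for k = 0..123: p(0)=1, p(1)=1, p(2)=2, p(3)=3, p(4)=5, p(5)=7, p(6)=11, p(7)=15, p(8)=22, p(9)=30, p(10)=42, p(11)=56, p(12)=77, p(13)=101, p(14)=135, p(15)=176, p(16)=231, p(17)=297, p(18)=385, p(19)=490, p(20)=627, p(21)=792, p(22)=1002, p(23)=1255, p(24)=1575, p(25)=1958, p(26)=2436, p(27)=3010, p(28)=3718, p(29)=4565, p(30)=5604, p(31)=6842, p(32)=8349, p(33)=10143, p(34)=12310, p(35)=14883, p(36)=17977, p(37)=21637, p(38)=26015, p(39)=31185, p(40)=37338, p(41)=44583, p(42)=53174, p(43)=63261, p(44)=75175, p(45)=89134, p(46)=105558, p(47)=124754, p(48)=147273, p(49)=173525, p(50)=204226, p(51)=239943, p(52)=281589, p(53)=329931, p(54)=386155, p(55)=451276, p(56)=526823, p(57)=614154, p(58)=715220, p(59)=831820, p(60)=966467, p(61)=1121505, p(62)=1300156, p(63)=1505499, p(64)=1741630, p(65)=2012558, p(66)=2323520, p(67)=2679689, p(68)=3087735, p(69)=3554345, p(70)=4087968, p(71)=4697205, p(72)=5392783, p(73)=6185689, p(74)=7089500, p(75)=8118264, p(76)=9289091, p(77)=10619863, p(78)=12132164, p(79)=13848650, p(80)=15796476, p(81)=18004327, p(82)=20506255, p(83)=23338469, p(84)=26543660, p(85)=30167357, p(86)=34262962, p(87)=38887673, p(88)=44108109, p(89)=49995925, p(90)=56634173, p(91)=64112359, p(92)=72533807, p(93)=82010177, p(94)=92669720, p(95)=104651419, p(96)=118114304, p(97)=133230930, p(98)=150198136, p(99)=169229875, p(100)=190569292, p(101)=214481126, p(102)=241265379, p(103)=271248950, p(104)=304801365, p(105)=342325709, p(106)=384276336, p(107)=431149389, p(108)=483502844, p(109)=541946240, p(110)=607163746, p(111)=679903203, p(112)=761002156, p(113)=851376628, p(114)=952050665, p(115)=1064144451, p(116)=1188908248, p(117)=1327710076, p(118)=1482074143, p(119)=1653668665, p(120)=1844349560, p(121)=2056148051, p(122)=2291320912, p(123)=2552338241.
Final step: p(124) = p(123) + p(122) - p(119) - p(117) + p(112) + p(109) - p(102) - p(98) + p(89) + p(84) - p(73) - p(67) + p(54) + p(47) - p(32) - p(24) + p(7)
= 2552338241 + 2291320912 - 1653668665 - 1327710076 + 761002156 + 541946240 - 241265379 - 150198136 + 49995925 + 26543660 - 6185689 - 2679689 + 386155 + 124754 - 8349 - 1575 + 15
= 2841940500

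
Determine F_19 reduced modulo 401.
171

Matrix identity: Q^n = [[F_(n+1), F_n], [F_n, F_(n-1)]] with Q = [[1,1],[1,0]].
n = 19 = 10011₂. Square-and-multiply, entries mod 401:
Q^1 = [[1,1],[1,0]]
Q^2 = (Q^1)² = [[2,1],[1,1]]
Q^4 = (Q^2)² = [[5,3],[3,2]]
Q^9 = (Q^4)²·Q = [[55,34],[34,21]]
Q^19 = (Q^9)²·Q = [[349,171],[171,178]]
F_19 mod 401 = Q^19[0][1] = 171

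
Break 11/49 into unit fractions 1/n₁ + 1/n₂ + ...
1/5 + 1/41 + 1/10045

Greedy algorithm:
11/49: ceiling(49/11) = 5, use 1/5
6/245: ceiling(245/6) = 41, use 1/41
1/10045: ceiling(10045/1) = 10045, use 1/10045
Result: 11/49 = 1/5 + 1/41 + 1/10045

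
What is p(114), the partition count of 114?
952050665

p(n) counts ways to write n as a sum of positive integers (order ignored).
Euler's pentagonal recurrence: p(k) = p(k-1) + p(k-2) - p(k-5) - p(k-7) + p(k-12) + p(k-15) - ... (offsets j(3j∓1)/2, signs ++--, p(0)=1, p(<0)=0).
DP table for k = 0..113: p(0)=1, p(1)=1, p(2)=2, p(3)=3, p(4)=5, p(5)=7, p(6)=11, p(7)=15, p(8)=22, p(9)=30, p(10)=42, p(11)=56, p(12)=77, p(13)=101, p(14)=135, p(15)=176, p(16)=231, p(17)=297, p(18)=385, p(19)=490, p(20)=627, p(21)=792, p(22)=1002, p(23)=1255, p(24)=1575, p(25)=1958, p(26)=2436, p(27)=3010, p(28)=3718, p(29)=4565, p(30)=5604, p(31)=6842, p(32)=8349, p(33)=10143, p(34)=12310, p(35)=14883, p(36)=17977, p(37)=21637, p(38)=26015, p(39)=31185, p(40)=37338, p(41)=44583, p(42)=53174, p(43)=63261, p(44)=75175, p(45)=89134, p(46)=105558, p(47)=124754, p(48)=147273, p(49)=173525, p(50)=204226, p(51)=239943, p(52)=281589, p(53)=329931, p(54)=386155, p(55)=451276, p(56)=526823, p(57)=614154, p(58)=715220, p(59)=831820, p(60)=966467, p(61)=1121505, p(62)=1300156, p(63)=1505499, p(64)=1741630, p(65)=2012558, p(66)=2323520, p(67)=2679689, p(68)=3087735, p(69)=3554345, p(70)=4087968, p(71)=4697205, p(72)=5392783, p(73)=6185689, p(74)=7089500, p(75)=8118264, p(76)=9289091, p(77)=10619863, p(78)=12132164, p(79)=13848650, p(80)=15796476, p(81)=18004327, p(82)=20506255, p(83)=23338469, p(84)=26543660, p(85)=30167357, p(86)=34262962, p(87)=38887673, p(88)=44108109, p(89)=49995925, p(90)=56634173, p(91)=64112359, p(92)=72533807, p(93)=82010177, p(94)=92669720, p(95)=104651419, p(96)=118114304, p(97)=133230930, p(98)=150198136, p(99)=169229875, p(100)=190569292, p(101)=214481126, p(102)=241265379, p(103)=271248950, p(104)=304801365, p(105)=342325709, p(106)=384276336, p(107)=431149389, p(108)=483502844, p(109)=541946240, p(110)=607163746, p(111)=679903203, p(112)=761002156, p(113)=851376628.
Final step: p(114) = p(113) + p(112) - p(109) - p(107) + p(102) + p(99) - p(92) - p(88) + p(79) + p(74) - p(63) - p(57) + p(44) + p(37) - p(22) - p(14)
= 851376628 + 761002156 - 541946240 - 431149389 + 241265379 + 169229875 - 72533807 - 44108109 + 13848650 + 7089500 - 1505499 - 614154 + 75175 + 21637 - 1002 - 135
= 952050665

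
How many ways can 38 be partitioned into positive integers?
26015

p(n) counts ways to write n as a sum of positive integers (order ignored).
Euler's pentagonal recurrence: p(k) = p(k-1) + p(k-2) - p(k-5) - p(k-7) + p(k-12) + p(k-15) - ... (offsets j(3j∓1)/2, signs ++--, p(0)=1, p(<0)=0).
DP table for k = 0..37: p(0)=1, p(1)=1, p(2)=2, p(3)=3, p(4)=5, p(5)=7, p(6)=11, p(7)=15, p(8)=22, p(9)=30, p(10)=42, p(11)=56, p(12)=77, p(13)=101, p(14)=135, p(15)=176, p(16)=231, p(17)=297, p(18)=385, p(19)=490, p(20)=627, p(21)=792, p(22)=1002, p(23)=1255, p(24)=1575, p(25)=1958, p(26)=2436, p(27)=3010, p(28)=3718, p(29)=4565, p(30)=5604, p(31)=6842, p(32)=8349, p(33)=10143, p(34)=12310, p(35)=14883, p(36)=17977, p(37)=21637.
Final step: p(38) = p(37) + p(36) - p(33) - p(31) + p(26) + p(23) - p(16) - p(12) + p(3)
= 21637 + 17977 - 10143 - 6842 + 2436 + 1255 - 231 - 77 + 3
= 26015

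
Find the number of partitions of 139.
13610949895

p(n) counts ways to write n as a sum of positive integers (order ignored).
Euler's pentagonal recurrence: p(k) = p(k-1) + p(k-2) - p(k-5) - p(k-7) + p(k-12) + p(k-15) - ... (offsets j(3j∓1)/2, signs ++--, p(0)=1, p(<0)=0).
DP table for k = 0..138: p(0)=1, p(1)=1, p(2)=2, p(3)=3, p(4)=5, p(5)=7, p(6)=11, p(7)=15, p(8)=22, p(9)=30, p(10)=42, p(11)=56, p(12)=77, p(13)=101, p(14)=135, p(15)=176, p(16)=231, p(17)=297, p(18)=385, p(19)=490, p(20)=627, p(21)=792, p(22)=1002, p(23)=1255, p(24)=1575, p(25)=1958, p(26)=2436, p(27)=3010, p(28)=3718, p(29)=4565, p(30)=5604, p(31)=6842, p(32)=8349, p(33)=10143, p(34)=12310, p(35)=14883, p(36)=17977, p(37)=21637, p(38)=26015, p(39)=31185, p(40)=37338, p(41)=44583, p(42)=53174, p(43)=63261, p(44)=75175, p(45)=89134, p(46)=105558, p(47)=124754, p(48)=147273, p(49)=173525, p(50)=204226, p(51)=239943, p(52)=281589, p(53)=329931, p(54)=386155, p(55)=451276, p(56)=526823, p(57)=614154, p(58)=715220, p(59)=831820, p(60)=966467, p(61)=1121505, p(62)=1300156, p(63)=1505499, p(64)=1741630, p(65)=2012558, p(66)=2323520, p(67)=2679689, p(68)=3087735, p(69)=3554345, p(70)=4087968, p(71)=4697205, p(72)=5392783, p(73)=6185689, p(74)=7089500, p(75)=8118264, p(76)=9289091, p(77)=10619863, p(78)=12132164, p(79)=13848650, p(80)=15796476, p(81)=18004327, p(82)=20506255, p(83)=23338469, p(84)=26543660, p(85)=30167357, p(86)=34262962, p(87)=38887673, p(88)=44108109, p(89)=49995925, p(90)=56634173, p(91)=64112359, p(92)=72533807, p(93)=82010177, p(94)=92669720, p(95)=104651419, p(96)=118114304, p(97)=133230930, p(98)=150198136, p(99)=169229875, p(100)=190569292, p(101)=214481126, p(102)=241265379, p(103)=271248950, p(104)=304801365, p(105)=342325709, p(106)=384276336, p(107)=431149389, p(108)=483502844, p(109)=541946240, p(110)=607163746, p(111)=679903203, p(112)=761002156, p(113)=851376628, p(114)=952050665, p(115)=1064144451, p(116)=1188908248, p(117)=1327710076, p(118)=1482074143, p(119)=1653668665, p(120)=1844349560, p(121)=2056148051, p(122)=2291320912, p(123)=2552338241, p(124)=2841940500, p(125)=3163127352, p(126)=3519222692, p(127)=3913864295, p(128)=4351078600, p(129)=4835271870, p(130)=5371315400, p(131)=5964539504, p(132)=6620830889, p(133)=7346629512, p(134)=8149040695, p(135)=9035836076, p(136)=10015581680, p(137)=11097645016, p(138)=12292341831.
Final step: p(139) = p(138) + p(137) - p(134) - p(132) + p(127) + p(124) - p(117) - p(113) + p(104) + p(99) - p(88) - p(82) + p(69) + p(62) - p(47) - p(39) + p(22) + p(13)
= 12292341831 + 11097645016 - 8149040695 - 6620830889 + 3913864295 + 2841940500 - 1327710076 - 851376628 + 304801365 + 169229875 - 44108109 - 20506255 + 3554345 + 1300156 - 124754 - 31185 + 1002 + 101
= 13610949895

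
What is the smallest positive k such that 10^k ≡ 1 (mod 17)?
16

17 is prime, so ord(10) divides φ(17) = 16.
Divisors of 16: 1, 2, 4, 8, 16.
Repeated squaring: 10^1 ≡ 10, 10^2 ≡ 15, 10^4 ≡ 4, 10^8 ≡ 16, 10^16 ≡ 1 (mod 17).
Test 10^d mod 17 for each divisor d in increasing order:
10^1 ≡ 10
10^2 ≡ 15
10^4 ≡ 4
10^8 ≡ 16
10^16 ≡ 1  ← first divisor giving 1
The order is 16.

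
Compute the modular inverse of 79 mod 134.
95

gcd(79, 134) = 1, so the inverse exists.
Extended Euclidean algorithm on (134, 79):
134 = 1 × 79 + 55  ⟹  55 = (1)·134 + (-1)·79
79 = 1 × 55 + 24  ⟹  24 = (-1)·134 + (2)·79
55 = 2 × 24 + 7  ⟹  7 = (3)·134 + (-5)·79
24 = 3 × 7 + 3  ⟹  3 = (-10)·134 + (17)·79
7 = 2 × 3 + 1  ⟹  1 = (23)·134 + (-39)·79
So (-39)·79 ≡ 1 (mod 134), i.e. 79^(-1) ≡ -39 ≡ 95 (mod 134).
Check: 79 × 95 = 7505 ≡ 1 (mod 134)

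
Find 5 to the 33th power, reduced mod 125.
0

Repeated squaring. Binary of 33 = 100001.
5^1 ≡ 5 (mod 125); 5^2 ≡ 25 (mod 125); 5^4 ≡ 0 (mod 125); 5^8 ≡ 0 (mod 125); 5^16 ≡ 0 (mod 125); 5^32 ≡ 0 (mod 125)
5^33 = 5^1 × 5^32 ≡ 0 (mod 125)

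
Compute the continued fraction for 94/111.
[0; 1, 5, 1, 1, 8]

Euclidean algorithm steps:
94 = 0 × 111 + 94
111 = 1 × 94 + 17
94 = 5 × 17 + 9
17 = 1 × 9 + 8
9 = 1 × 8 + 1
8 = 8 × 1 + 0
Continued fraction: [0; 1, 5, 1, 1, 8]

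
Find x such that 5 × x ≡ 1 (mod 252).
101

gcd(5, 252) = 1, so the inverse exists.
Extended Euclidean algorithm on (252, 5):
252 = 50 × 5 + 2  ⟹  2 = (1)·252 + (-50)·5
5 = 2 × 2 + 1  ⟹  1 = (-2)·252 + (101)·5
So (101)·5 ≡ 1 (mod 252), i.e. 5^(-1) ≡ 101 (mod 252).
Check: 5 × 101 = 505 ≡ 1 (mod 252)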